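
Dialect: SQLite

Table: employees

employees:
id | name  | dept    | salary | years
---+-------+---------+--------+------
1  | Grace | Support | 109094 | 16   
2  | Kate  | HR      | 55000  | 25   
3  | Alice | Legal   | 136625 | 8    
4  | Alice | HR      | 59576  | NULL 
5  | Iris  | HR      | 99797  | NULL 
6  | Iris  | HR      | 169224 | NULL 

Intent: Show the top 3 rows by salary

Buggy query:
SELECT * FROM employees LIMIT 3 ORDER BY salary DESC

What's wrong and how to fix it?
Bug: ORDER BY cannot follow LIMIT; LIMIT is the final clause

Fix: Sort with ORDER BY, then apply LIMIT

Corrected query:
SELECT * FROM employees ORDER BY salary DESC LIMIT 3

Result:
id | name  | dept    | salary | years
---+-------+---------+--------+------
6  | Iris  | HR      | 169224 | NULL 
3  | Alice | Legal   | 136625 | 8    
1  | Grace | Support | 109094 | 16   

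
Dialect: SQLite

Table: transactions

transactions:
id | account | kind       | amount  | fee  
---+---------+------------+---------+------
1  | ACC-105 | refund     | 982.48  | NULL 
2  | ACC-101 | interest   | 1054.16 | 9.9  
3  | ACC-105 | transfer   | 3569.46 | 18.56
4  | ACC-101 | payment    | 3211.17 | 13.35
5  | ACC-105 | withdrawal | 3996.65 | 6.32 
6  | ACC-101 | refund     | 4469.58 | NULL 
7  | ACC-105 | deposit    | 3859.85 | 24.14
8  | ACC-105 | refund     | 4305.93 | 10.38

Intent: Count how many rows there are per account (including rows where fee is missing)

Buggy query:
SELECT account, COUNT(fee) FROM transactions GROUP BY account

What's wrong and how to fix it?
Bug: COUNT(fee) skips NULLs, so groups with missing fee are undercounted

Fix: Use COUNT(*) to count all rows regardless of NULL

Corrected query:
SELECT account, COUNT(*) FROM transactions GROUP BY account

Result:
account | COUNT(*)
--------+---------
ACC-101 | 3       
ACC-105 | 5       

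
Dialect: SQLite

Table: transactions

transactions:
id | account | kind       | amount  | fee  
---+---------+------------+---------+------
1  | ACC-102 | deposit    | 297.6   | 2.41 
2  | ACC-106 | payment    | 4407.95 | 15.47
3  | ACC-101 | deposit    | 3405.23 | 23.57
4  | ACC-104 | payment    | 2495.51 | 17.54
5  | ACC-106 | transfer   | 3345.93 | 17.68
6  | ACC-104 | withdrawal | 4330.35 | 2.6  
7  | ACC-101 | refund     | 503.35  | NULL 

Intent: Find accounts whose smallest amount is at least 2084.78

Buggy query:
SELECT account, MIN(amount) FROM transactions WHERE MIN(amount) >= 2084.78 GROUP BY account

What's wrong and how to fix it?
Bug: Aggregates like MIN are computed per group after WHERE runs

Fix: Replace WHERE with HAVING after the GROUP BY

Corrected query:
SELECT account, MIN(amount) FROM transactions GROUP BY account HAVING MIN(amount) >= 2084.78

Result:
account | MIN(amount)
--------+------------
ACC-104 | 2495.51    
ACC-106 | 3345.93    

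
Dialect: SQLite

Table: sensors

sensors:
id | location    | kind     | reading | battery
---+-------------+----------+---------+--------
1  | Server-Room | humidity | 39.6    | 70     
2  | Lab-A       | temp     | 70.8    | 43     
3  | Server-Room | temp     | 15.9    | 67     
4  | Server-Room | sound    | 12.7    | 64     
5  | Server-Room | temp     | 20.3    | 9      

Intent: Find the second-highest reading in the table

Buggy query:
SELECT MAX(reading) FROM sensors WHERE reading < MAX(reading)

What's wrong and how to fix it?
Bug: The inner MAX is an aggregate inside WHERE, which is not allowed

Fix: Put the inner MAX in a scalar subquery

Corrected query:
SELECT MAX(reading) FROM sensors WHERE reading < (SELECT MAX(reading) FROM sensors)

Result:
MAX(reading)
------------
39.6        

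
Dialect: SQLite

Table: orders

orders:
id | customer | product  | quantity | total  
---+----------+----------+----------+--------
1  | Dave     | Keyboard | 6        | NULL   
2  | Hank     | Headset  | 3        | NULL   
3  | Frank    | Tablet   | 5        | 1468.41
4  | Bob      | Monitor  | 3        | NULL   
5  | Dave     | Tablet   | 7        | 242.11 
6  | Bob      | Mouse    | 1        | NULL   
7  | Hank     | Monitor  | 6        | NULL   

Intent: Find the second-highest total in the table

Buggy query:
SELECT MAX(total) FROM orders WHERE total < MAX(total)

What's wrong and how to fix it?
Bug: MAX(total) on the right of the comparison is an aggregate-in-WHERE error

Fix: Compute the overall MAX in a subquery, then take MAX of rows below it

Corrected query:
SELECT MAX(total) FROM orders WHERE total < (SELECT MAX(total) FROM orders)

Result:
MAX(total)
----------
242.11    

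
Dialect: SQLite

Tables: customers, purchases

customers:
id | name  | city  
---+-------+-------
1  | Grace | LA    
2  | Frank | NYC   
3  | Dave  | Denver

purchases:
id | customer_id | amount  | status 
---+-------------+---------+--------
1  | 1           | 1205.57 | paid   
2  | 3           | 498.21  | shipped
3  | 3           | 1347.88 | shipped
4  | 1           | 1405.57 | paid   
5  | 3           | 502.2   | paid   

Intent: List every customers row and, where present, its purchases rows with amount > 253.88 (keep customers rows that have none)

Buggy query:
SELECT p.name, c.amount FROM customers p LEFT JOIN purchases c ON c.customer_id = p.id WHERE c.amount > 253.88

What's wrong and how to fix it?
Bug: Filtering c.amount in WHERE discards the NULL rows produced by LEFT JOIN, turning it into an inner join

Fix: Move the right-table condition into the ON clause so unmatched parents are kept

Corrected query:
SELECT p.name, c.amount FROM customers p LEFT JOIN purchases c ON c.customer_id = p.id AND c.amount > 253.88

Result:
name  | amount 
------+--------
Grace | 1205.57
Grace | 1405.57
Frank | NULL   
Dave  | 498.21 
Dave  | 502.2  
Dave  | 1347.88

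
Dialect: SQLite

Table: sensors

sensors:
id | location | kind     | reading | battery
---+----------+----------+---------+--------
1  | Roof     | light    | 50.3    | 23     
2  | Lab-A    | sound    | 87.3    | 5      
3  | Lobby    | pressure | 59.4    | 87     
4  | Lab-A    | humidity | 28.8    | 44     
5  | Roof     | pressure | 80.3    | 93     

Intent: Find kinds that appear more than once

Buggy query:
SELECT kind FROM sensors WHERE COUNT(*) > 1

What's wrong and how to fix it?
Bug: COUNT(*) is an aggregate and cannot be used in WHERE

Fix: GROUP BY kind, then filter groups with HAVING COUNT(*) > 1

Corrected query:
SELECT kind FROM sensors GROUP BY kind HAVING COUNT(*) > 1

Result:
kind    
--------
pressure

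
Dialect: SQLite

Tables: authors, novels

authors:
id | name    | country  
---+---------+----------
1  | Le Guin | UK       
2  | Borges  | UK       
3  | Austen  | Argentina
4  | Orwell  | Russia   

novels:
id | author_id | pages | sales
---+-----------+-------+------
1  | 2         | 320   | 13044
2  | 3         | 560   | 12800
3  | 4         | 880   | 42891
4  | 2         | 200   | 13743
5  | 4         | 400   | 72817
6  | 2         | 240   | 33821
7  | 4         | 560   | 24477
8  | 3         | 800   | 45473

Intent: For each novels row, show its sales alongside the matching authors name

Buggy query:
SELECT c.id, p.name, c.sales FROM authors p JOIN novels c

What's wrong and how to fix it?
Bug: JOIN with no ON clause produces a cartesian product; every novels row pairs with every authors row

Fix: Specify the join condition linking the foreign key to the parent id

Corrected query:
SELECT c.id, p.name, c.sales FROM authors p JOIN novels c ON c.author_id = p.id

Result:
id | name   | sales
---+--------+------
1  | Borges | 13044
2  | Austen | 12800
3  | Orwell | 42891
4  | Borges | 13743
5  | Orwell | 72817
6  | Borges | 33821
7  | Orwell | 24477
8  | Austen | 45473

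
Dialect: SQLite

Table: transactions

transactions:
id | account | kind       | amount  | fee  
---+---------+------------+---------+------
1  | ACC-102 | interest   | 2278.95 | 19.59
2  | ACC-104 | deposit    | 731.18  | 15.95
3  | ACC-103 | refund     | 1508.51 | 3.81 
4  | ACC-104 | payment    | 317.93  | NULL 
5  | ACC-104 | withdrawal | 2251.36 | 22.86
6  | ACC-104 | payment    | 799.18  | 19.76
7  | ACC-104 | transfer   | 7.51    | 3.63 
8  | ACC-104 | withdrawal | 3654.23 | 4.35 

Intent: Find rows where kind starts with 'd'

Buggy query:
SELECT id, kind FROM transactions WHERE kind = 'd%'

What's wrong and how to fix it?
Bug: Wildcards only work with LIKE; '=' treats '%' as a literal character

Fix: Replace '=' with LIKE so 'd%' is treated as a pattern

Corrected query:
SELECT id, kind FROM transactions WHERE kind LIKE 'd%'

Result:
id | kind   
---+--------
2  | deposit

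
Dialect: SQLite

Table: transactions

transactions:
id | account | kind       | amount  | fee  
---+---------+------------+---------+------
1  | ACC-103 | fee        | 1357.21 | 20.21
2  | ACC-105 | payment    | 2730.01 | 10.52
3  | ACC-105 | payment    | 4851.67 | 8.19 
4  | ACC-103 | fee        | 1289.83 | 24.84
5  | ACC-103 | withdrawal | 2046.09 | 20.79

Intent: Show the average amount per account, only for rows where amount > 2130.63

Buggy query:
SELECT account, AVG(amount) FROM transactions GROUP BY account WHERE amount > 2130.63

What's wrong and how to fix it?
Bug: WHERE cannot follow GROUP BY

Fix: Place WHERE between FROM and GROUP BY

Corrected query:
SELECT account, AVG(amount) FROM transactions WHERE amount > 2130.63 GROUP BY account

Result:
account | AVG(amount)
--------+------------
ACC-105 | 3790.84    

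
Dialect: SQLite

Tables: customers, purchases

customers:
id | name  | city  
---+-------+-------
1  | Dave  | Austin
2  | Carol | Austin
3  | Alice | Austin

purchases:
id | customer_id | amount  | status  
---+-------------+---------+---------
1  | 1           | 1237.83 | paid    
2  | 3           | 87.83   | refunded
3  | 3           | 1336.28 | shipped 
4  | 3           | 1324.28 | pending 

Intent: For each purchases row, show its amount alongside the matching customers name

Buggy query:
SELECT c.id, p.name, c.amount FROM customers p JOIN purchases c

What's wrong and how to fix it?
Bug: Missing join condition: each purchases row is matched to all customers rows instead of just its own

Fix: Specify the join condition linking the foreign key to the parent id

Corrected query:
SELECT c.id, p.name, c.amount FROM customers p JOIN purchases c ON c.customer_id = p.id

Result:
id | name  | amount 
---+-------+--------
1  | Dave  | 1237.83
2  | Alice | 87.83  
3  | Alice | 1336.28
4  | Alice | 1324.28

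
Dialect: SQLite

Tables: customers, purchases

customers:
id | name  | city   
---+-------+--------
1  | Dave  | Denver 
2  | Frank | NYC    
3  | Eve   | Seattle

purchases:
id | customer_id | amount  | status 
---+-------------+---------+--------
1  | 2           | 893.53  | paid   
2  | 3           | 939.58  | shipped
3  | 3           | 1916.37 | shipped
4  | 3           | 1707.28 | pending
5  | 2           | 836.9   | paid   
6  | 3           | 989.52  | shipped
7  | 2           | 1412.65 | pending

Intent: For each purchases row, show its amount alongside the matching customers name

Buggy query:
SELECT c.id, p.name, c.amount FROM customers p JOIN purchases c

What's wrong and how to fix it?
Bug: JOIN with no ON clause produces a cartesian product; every purchases row pairs with every customers row

Fix: Specify the join condition linking the foreign key to the parent id

Corrected query:
SELECT c.id, p.name, c.amount FROM customers p JOIN purchases c ON c.customer_id = p.id

Result:
id | name  | amount 
---+-------+--------
1  | Frank | 893.53 
2  | Eve   | 939.58 
3  | Eve   | 1916.37
4  | Eve   | 1707.28
5  | Frank | 836.9  
6  | Eve   | 989.52 
7  | Frank | 1412.65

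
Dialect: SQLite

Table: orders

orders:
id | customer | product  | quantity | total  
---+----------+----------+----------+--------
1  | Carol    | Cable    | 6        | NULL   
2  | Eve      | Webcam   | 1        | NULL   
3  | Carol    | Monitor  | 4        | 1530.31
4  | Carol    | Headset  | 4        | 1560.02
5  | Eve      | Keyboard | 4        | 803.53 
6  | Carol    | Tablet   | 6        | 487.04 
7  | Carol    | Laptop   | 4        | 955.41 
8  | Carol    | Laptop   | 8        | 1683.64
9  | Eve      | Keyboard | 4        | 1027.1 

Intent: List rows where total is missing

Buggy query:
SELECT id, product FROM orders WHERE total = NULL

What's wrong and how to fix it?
Bug: '= NULL' is always unknown in SQL three-valued logic, so no rows match

Fix: Replace '= NULL' with 'IS NULL'

Corrected query:
SELECT id, product FROM orders WHERE total IS NULL

Result:
id | product
---+--------
1  | Cable  
2  | Webcam 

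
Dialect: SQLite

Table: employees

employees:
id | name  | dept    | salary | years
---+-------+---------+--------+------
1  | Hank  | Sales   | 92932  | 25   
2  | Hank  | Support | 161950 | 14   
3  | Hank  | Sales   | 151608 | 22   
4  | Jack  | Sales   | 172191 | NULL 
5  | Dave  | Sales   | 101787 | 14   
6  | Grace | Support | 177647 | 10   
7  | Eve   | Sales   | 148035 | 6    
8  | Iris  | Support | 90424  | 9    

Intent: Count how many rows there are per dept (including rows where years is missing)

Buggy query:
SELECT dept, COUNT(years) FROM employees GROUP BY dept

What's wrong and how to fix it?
Bug: COUNT(column) counts non-NULL values only; rows with NULL years aren't counted

Fix: Replace COUNT(years) with COUNT(*)

Corrected query:
SELECT dept, COUNT(*) FROM employees GROUP BY dept

Result:
dept    | COUNT(*)
--------+---------
Sales   | 5       
Support | 3       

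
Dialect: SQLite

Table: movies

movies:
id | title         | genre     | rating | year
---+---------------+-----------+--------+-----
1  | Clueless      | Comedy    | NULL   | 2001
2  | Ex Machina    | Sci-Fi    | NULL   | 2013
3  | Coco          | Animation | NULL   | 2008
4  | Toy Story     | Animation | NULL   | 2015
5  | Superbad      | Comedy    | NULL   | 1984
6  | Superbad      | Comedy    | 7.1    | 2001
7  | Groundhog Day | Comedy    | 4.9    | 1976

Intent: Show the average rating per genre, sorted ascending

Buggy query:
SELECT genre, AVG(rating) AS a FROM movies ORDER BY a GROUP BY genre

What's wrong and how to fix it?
Bug: GROUP BY must precede ORDER BY

Fix: Reorder: SELECT … FROM … GROUP BY … ORDER BY …

Corrected query:
SELECT genre, AVG(rating) AS a FROM movies GROUP BY genre ORDER BY a

Result:
genre     | a   
----------+-----
Animation | NULL
Sci-Fi    | NULL
Comedy    | 6   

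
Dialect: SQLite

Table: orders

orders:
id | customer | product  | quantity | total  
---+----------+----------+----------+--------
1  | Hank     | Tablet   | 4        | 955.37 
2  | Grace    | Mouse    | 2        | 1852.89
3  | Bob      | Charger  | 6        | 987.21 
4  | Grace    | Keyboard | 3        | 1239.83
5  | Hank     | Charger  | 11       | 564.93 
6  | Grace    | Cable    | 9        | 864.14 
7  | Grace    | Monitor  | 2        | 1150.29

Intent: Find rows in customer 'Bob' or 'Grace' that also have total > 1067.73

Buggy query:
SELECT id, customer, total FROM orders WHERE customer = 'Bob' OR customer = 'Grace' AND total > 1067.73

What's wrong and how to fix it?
Bug: Without parentheses, AND is evaluated before OR, so the total filter only applies to the 'Grace' branch

Fix: Group the OR with parentheses (or use IN), then AND the threshold

Corrected query:
SELECT id, customer, total FROM orders WHERE (customer = 'Bob' OR customer = 'Grace') AND total > 1067.73

Result:
id | customer | total  
---+----------+--------
2  | Grace    | 1852.89
4  | Grace    | 1239.83
7  | Grace    | 1150.29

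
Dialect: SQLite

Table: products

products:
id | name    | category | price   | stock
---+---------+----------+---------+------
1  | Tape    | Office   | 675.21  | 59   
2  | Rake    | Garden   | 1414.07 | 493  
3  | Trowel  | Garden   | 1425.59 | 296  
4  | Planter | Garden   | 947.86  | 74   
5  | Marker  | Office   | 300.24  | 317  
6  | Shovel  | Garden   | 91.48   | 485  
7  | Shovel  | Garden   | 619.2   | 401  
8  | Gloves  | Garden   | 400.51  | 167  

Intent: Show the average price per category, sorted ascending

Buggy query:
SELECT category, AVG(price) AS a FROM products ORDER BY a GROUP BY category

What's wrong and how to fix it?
Bug: ORDER BY appears before GROUP BY; SQL clause order requires GROUP BY first

Fix: Move ORDER BY to the end, after GROUP BY

Corrected query:
SELECT category, AVG(price) AS a FROM products GROUP BY category ORDER BY a

Result:
category | a         
---------+-----------
Office   | 487.725   
Garden   | 816.451667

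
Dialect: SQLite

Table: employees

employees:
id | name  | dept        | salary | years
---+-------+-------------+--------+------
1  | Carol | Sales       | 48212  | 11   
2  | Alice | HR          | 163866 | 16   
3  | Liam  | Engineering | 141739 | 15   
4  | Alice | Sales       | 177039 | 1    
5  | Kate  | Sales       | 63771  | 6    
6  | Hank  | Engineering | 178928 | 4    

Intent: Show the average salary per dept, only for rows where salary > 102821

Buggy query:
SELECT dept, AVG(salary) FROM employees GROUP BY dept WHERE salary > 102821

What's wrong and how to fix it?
Bug: Row-level WHERE must come before GROUP BY in the clause order

Fix: Move the WHERE clause before GROUP BY

Corrected query:
SELECT dept, AVG(salary) FROM employees WHERE salary > 102821 GROUP BY dept

Result:
dept        | AVG(salary)
------------+------------
Engineering | 160333.5   
HR          | 163866     
Sales       | 177039     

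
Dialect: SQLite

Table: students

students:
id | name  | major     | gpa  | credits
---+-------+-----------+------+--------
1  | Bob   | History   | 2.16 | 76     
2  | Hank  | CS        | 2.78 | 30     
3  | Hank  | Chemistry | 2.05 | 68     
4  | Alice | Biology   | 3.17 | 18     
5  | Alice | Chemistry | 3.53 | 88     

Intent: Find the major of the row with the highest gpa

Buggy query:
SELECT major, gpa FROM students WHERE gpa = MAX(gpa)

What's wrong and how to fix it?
Bug: MAX(gpa) is an aggregate and cannot be used directly in WHERE

Fix: Wrap MAX in a scalar subquery so WHERE compares against a single value

Corrected query:
SELECT major, gpa FROM students WHERE gpa = (SELECT MAX(gpa) FROM students)

Result:
major     | gpa 
----------+-----
Chemistry | 3.53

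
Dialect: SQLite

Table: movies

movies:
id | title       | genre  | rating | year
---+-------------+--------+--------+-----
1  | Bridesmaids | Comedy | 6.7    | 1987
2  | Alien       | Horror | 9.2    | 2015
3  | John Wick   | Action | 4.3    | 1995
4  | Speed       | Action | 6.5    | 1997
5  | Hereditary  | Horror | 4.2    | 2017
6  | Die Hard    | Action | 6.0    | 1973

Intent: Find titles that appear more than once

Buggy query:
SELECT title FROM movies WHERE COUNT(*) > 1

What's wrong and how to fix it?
Bug: COUNT(*) is an aggregate and cannot be used in WHERE

Fix: GROUP BY title, then filter groups with HAVING COUNT(*) > 1

Corrected query:
SELECT title FROM movies GROUP BY title HAVING COUNT(*) > 1

Result:
(no rows)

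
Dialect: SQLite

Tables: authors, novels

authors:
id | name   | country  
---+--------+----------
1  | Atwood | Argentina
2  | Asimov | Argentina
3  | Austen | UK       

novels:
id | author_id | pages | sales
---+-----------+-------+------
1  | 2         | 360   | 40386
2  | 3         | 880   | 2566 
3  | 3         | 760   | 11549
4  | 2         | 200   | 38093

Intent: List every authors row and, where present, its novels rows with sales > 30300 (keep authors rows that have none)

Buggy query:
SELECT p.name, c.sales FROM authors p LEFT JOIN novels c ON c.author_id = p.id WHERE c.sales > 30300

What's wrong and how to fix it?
Bug: Filtering c.sales in WHERE discards the NULL rows produced by LEFT JOIN, turning it into an inner join

Fix: Put 'c.sales > 30300' in the JOIN's ON clause instead of WHERE

Corrected query:
SELECT p.name, c.sales FROM authors p LEFT JOIN novels c ON c.author_id = p.id AND c.sales > 30300

Result:
name   | sales
-------+------
Atwood | NULL 
Asimov | 38093
Asimov | 40386
Austen | NULL 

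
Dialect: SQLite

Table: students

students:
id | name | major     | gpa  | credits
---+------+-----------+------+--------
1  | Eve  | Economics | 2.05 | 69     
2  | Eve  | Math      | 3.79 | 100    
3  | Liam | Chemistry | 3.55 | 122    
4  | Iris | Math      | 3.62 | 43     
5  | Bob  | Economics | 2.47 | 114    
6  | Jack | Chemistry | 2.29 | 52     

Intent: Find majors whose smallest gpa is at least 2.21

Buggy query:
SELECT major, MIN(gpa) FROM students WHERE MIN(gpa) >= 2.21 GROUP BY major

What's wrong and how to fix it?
Bug: MIN() in WHERE is a misuse of aggregate

Fix: Replace WHERE with HAVING after the GROUP BY

Corrected query:
SELECT major, MIN(gpa) FROM students GROUP BY major HAVING MIN(gpa) >= 2.21

Result:
major     | MIN(gpa)
----------+---------
Chemistry | 2.29    
Math      | 3.62    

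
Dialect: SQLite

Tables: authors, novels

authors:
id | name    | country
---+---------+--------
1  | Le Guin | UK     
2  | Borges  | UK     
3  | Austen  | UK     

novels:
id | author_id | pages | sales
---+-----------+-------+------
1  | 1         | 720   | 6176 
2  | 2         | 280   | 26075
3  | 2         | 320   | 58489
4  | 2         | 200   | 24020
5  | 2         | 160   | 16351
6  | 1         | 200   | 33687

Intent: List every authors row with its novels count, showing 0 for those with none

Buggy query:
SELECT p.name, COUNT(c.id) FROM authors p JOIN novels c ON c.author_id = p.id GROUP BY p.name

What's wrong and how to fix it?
Bug: INNER JOIN drops authors rows that have no matching novels rows

Fix: Use LEFT JOIN so parents without children still appear (COUNT(c.id) gives 0)

Corrected query:
SELECT p.name, COUNT(c.id) FROM authors p LEFT JOIN novels c ON c.author_id = p.id GROUP BY p.name

Result:
name    | COUNT(c.id)
--------+------------
Austen  | 0          
Borges  | 4          
Le Guin | 2          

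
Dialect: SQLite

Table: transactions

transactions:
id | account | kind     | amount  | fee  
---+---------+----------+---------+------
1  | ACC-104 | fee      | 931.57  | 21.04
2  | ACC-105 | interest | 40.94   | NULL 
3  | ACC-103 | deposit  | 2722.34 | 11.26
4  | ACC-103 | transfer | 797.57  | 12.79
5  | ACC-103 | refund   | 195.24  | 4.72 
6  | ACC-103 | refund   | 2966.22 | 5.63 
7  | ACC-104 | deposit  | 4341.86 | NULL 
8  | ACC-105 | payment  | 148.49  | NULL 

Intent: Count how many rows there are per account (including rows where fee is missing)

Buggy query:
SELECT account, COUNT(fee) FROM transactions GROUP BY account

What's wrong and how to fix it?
Bug: COUNT(column) counts non-NULL values only; rows with NULL fee aren't counted

Fix: Use COUNT(*) to count all rows regardless of NULL

Corrected query:
SELECT account, COUNT(*) FROM transactions GROUP BY account

Result:
account | COUNT(*)
--------+---------
ACC-103 | 4       
ACC-104 | 2       
ACC-105 | 2       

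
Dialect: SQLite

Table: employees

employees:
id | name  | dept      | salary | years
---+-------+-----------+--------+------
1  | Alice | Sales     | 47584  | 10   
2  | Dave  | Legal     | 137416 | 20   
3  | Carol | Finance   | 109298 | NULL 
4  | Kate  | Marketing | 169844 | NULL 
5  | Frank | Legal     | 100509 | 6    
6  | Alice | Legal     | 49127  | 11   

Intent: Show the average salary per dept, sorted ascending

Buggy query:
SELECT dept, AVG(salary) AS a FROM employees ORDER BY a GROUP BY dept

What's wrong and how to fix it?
Bug: ORDER BY appears before GROUP BY; SQL clause order requires GROUP BY first

Fix: Move ORDER BY to the end, after GROUP BY

Corrected query:
SELECT dept, AVG(salary) AS a FROM employees GROUP BY dept ORDER BY a

Result:
dept      | a     
----------+-------
Sales     | 47584 
Legal     | 95684 
Finance   | 109298
Marketing | 169844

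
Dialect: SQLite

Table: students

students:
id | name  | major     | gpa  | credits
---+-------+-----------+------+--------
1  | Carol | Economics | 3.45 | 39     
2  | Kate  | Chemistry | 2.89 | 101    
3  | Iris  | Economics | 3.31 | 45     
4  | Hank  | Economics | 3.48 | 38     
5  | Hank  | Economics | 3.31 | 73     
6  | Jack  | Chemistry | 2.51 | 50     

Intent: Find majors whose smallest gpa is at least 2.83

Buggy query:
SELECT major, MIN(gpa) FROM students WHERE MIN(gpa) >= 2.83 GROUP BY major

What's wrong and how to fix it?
Bug: Aggregates like MIN are computed per group after WHERE runs

Fix: Replace WHERE with HAVING after the GROUP BY

Corrected query:
SELECT major, MIN(gpa) FROM students GROUP BY major HAVING MIN(gpa) >= 2.83

Result:
major     | MIN(gpa)
----------+---------
Economics | 3.31    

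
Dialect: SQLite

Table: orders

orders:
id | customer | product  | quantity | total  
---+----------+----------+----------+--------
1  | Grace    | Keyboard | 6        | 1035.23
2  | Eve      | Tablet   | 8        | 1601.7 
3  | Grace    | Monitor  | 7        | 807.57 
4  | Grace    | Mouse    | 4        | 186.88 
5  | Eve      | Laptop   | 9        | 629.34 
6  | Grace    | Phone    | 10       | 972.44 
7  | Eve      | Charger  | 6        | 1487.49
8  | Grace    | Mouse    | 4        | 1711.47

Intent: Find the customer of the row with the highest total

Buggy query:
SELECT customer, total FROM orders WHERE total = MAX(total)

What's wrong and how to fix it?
Bug: WHERE is evaluated per row; an aggregate over the whole table isn't defined there

Fix: Wrap MAX in a scalar subquery so WHERE compares against a single value

Corrected query:
SELECT customer, total FROM orders WHERE total = (SELECT MAX(total) FROM orders)

Result:
customer | total  
---------+--------
Grace    | 1711.47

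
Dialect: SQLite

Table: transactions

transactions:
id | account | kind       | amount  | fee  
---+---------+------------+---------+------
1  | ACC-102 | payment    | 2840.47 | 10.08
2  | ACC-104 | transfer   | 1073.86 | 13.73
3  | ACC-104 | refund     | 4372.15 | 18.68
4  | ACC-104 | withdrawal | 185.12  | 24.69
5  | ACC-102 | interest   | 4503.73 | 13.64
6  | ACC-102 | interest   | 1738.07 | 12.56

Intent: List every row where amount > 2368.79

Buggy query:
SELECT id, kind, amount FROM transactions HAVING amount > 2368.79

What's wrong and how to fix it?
Bug: This is a non-aggregate query (no GROUP BY, no aggregates), so in SQLite the HAVING clause is invalid here; a row-level condition belongs in WHERE

Fix: Replace HAVING with WHERE since the condition applies to individual rows

Corrected query:
SELECT id, kind, amount FROM transactions WHERE amount > 2368.79

Result:
id | kind     | amount 
---+----------+--------
1  | payment  | 2840.47
3  | refund   | 4372.15
5  | interest | 4503.73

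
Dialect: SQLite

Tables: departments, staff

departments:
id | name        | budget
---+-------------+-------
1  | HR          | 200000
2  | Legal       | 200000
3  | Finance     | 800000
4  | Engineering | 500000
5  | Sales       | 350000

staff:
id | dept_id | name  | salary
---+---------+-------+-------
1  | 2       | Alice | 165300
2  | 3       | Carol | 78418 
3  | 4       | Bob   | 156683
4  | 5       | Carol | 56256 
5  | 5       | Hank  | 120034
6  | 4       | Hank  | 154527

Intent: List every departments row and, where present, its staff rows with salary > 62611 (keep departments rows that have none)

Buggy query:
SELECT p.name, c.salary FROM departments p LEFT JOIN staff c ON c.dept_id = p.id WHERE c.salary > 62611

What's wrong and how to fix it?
Bug: Filtering c.salary in WHERE discards the NULL rows produced by LEFT JOIN, turning it into an inner join

Fix: Put 'c.salary > 62611' in the JOIN's ON clause instead of WHERE

Corrected query:
SELECT p.name, c.salary FROM departments p LEFT JOIN staff c ON c.dept_id = p.id AND c.salary > 62611

Result:
name        | salary
------------+-------
HR          | NULL  
Legal       | 165300
Finance     | 78418 
Engineering | 154527
Engineering | 156683
Sales       | 120034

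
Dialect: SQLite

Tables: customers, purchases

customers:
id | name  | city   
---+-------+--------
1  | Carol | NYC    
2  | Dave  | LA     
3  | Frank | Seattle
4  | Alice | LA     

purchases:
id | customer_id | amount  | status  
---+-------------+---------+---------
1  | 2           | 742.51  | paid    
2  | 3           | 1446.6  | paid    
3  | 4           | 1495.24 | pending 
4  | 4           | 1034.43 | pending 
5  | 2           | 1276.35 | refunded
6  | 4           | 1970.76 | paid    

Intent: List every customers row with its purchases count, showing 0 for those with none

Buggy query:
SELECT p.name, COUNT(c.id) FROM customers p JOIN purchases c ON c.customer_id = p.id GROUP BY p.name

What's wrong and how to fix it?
Bug: INNER JOIN drops customers rows that have no matching purchases rows

Fix: Switch to LEFT JOIN to retain unmatched parent rows

Corrected query:
SELECT p.name, COUNT(c.id) FROM customers p LEFT JOIN purchases c ON c.customer_id = p.id GROUP BY p.name

Result:
name  | COUNT(c.id)
------+------------
Alice | 3          
Carol | 0          
Dave  | 2          
Frank | 1          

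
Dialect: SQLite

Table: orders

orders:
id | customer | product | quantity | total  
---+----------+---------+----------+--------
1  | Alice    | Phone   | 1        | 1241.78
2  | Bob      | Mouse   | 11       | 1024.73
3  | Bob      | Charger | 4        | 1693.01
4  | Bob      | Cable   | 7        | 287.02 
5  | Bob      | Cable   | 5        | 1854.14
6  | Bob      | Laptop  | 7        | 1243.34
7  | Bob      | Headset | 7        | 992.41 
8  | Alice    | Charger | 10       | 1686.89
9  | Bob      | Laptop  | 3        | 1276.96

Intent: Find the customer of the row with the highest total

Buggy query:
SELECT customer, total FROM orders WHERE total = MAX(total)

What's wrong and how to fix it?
Bug: WHERE is evaluated per row; an aggregate over the whole table isn't defined there

Fix: Use a subquery: WHERE total = (SELECT MAX(total) FROM orders)

Corrected query:
SELECT customer, total FROM orders WHERE total = (SELECT MAX(total) FROM orders)

Result:
customer | total  
---------+--------
Bob      | 1854.14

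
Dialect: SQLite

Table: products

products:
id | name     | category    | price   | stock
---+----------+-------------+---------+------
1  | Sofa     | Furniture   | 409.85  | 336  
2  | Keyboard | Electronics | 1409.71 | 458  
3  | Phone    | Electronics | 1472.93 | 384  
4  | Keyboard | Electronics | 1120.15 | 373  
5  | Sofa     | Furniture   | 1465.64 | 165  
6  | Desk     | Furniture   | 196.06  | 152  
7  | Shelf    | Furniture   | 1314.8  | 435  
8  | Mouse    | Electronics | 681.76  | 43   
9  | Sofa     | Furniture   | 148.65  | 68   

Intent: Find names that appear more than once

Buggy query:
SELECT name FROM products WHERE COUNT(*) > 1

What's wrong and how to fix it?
Bug: WHERE can't reference COUNT(*); aggregates are computed after WHERE

Fix: GROUP BY name, then filter groups with HAVING COUNT(*) > 1

Corrected query:
SELECT name FROM products GROUP BY name HAVING COUNT(*) > 1

Result:
name    
--------
Keyboard
Sofa    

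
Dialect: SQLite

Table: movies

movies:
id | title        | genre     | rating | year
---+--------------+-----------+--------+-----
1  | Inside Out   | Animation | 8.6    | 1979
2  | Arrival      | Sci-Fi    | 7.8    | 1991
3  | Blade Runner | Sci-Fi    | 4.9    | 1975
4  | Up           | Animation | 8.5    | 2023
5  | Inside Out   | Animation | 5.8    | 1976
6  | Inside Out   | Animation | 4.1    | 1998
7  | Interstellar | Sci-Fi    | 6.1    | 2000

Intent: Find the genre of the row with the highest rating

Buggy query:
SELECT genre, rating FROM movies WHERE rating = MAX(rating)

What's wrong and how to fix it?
Bug: WHERE is evaluated per row; an aggregate over the whole table isn't defined there

Fix: Wrap MAX in a scalar subquery so WHERE compares against a single value

Corrected query:
SELECT genre, rating FROM movies WHERE rating = (SELECT MAX(rating) FROM movies)

Result:
genre     | rating
----------+-------
Animation | 8.6   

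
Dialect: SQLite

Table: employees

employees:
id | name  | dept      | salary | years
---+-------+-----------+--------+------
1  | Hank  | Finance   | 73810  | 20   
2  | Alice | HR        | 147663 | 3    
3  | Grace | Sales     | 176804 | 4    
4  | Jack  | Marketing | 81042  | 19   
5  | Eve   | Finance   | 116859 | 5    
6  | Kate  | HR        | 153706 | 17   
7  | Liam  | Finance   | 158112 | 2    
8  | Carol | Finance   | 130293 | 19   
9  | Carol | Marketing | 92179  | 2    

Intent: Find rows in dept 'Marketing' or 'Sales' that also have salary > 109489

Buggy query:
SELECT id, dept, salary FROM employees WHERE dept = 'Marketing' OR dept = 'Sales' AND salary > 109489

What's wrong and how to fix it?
Bug: AND binds tighter than OR, so this parses as dept = 'Marketing' OR (dept = 'Sales' AND salary > 109489)

Fix: Add parentheses around the OR so the AND applies to both alternatives

Corrected query:
SELECT id, dept, salary FROM employees WHERE (dept = 'Marketing' OR dept = 'Sales') AND salary > 109489

Result:
id | dept  | salary
---+-------+-------
3  | Sales | 176804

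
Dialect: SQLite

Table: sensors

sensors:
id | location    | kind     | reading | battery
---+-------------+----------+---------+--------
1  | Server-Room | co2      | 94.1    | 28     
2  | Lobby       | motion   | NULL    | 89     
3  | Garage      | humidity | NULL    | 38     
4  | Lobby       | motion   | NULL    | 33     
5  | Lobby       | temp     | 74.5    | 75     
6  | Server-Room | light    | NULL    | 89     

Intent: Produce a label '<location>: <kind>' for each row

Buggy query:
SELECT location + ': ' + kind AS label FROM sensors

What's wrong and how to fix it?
Bug: '+' is numeric addition; on text columns SQLite converts them to 0 instead of concatenating

Fix: Use the || operator for string concatenation

Corrected query:
SELECT location || ': ' || kind AS label FROM sensors

Result:
label             
------------------
Server-Room: co2  
Lobby: motion     
Garage: humidity  
Lobby: motion     
Lobby: temp       
Server-Room: light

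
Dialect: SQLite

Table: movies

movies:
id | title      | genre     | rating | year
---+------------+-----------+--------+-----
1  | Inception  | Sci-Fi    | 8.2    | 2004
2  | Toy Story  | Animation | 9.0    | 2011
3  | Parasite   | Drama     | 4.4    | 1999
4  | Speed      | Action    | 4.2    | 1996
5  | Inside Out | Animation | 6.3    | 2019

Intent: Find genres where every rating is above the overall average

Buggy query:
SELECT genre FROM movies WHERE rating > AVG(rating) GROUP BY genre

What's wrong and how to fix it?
Bug: WHERE evaluates per row before aggregation, so AVG() is unavailable

Fix: Compute the overall average in a scalar subquery and compare each group's MIN against it in HAVING

Corrected query:
SELECT genre FROM movies GROUP BY genre HAVING MIN(rating) > (SELECT AVG(rating) FROM movies)

Result:
genre 
------
Sci-Fi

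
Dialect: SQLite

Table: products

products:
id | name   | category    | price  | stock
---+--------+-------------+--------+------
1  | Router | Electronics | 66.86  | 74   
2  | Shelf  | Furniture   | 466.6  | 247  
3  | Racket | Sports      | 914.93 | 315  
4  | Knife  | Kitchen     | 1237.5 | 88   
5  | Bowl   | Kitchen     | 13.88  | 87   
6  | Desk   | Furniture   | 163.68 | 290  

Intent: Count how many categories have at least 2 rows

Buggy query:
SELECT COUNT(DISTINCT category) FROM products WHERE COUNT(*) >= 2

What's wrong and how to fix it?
Bug: WHERE filters individual rows, not groups, so a group-level COUNT is invalid there

Fix: Group first with HAVING COUNT(*) >= 2, then COUNT the resulting groups

Corrected query:
SELECT COUNT(*) FROM (SELECT category FROM products GROUP BY category HAVING COUNT(*) >= 2)

Result:
COUNT(*)
--------
2       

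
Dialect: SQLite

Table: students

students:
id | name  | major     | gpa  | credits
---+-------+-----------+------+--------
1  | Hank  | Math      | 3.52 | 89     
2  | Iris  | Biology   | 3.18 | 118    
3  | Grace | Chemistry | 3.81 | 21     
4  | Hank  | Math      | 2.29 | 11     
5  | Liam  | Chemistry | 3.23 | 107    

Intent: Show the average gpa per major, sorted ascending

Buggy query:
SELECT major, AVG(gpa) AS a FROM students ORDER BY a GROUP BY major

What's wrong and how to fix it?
Bug: GROUP BY must precede ORDER BY

Fix: Move ORDER BY to the end, after GROUP BY

Corrected query:
SELECT major, AVG(gpa) AS a FROM students GROUP BY major ORDER BY a

Result:
major     | a    
----------+------
Math      | 2.905
Biology   | 3.18 
Chemistry | 3.52 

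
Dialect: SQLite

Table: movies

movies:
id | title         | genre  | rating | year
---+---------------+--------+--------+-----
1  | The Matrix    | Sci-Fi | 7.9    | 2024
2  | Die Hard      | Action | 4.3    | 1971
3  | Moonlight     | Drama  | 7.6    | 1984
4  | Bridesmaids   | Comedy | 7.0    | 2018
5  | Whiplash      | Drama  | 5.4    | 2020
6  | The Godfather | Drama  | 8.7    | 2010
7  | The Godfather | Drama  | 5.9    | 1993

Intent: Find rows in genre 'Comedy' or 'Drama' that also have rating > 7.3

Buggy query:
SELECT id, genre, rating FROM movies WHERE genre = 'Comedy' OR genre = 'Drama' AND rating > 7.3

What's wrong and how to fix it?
Bug: AND binds tighter than OR, so this parses as genre = 'Comedy' OR (genre = 'Drama' AND rating > 7.3)

Fix: Group the OR with parentheses (or use IN), then AND the threshold

Corrected query:
SELECT id, genre, rating FROM movies WHERE (genre = 'Comedy' OR genre = 'Drama') AND rating > 7.3

Result:
id | genre | rating
---+-------+-------
3  | Drama | 7.6   
6  | Drama | 8.7   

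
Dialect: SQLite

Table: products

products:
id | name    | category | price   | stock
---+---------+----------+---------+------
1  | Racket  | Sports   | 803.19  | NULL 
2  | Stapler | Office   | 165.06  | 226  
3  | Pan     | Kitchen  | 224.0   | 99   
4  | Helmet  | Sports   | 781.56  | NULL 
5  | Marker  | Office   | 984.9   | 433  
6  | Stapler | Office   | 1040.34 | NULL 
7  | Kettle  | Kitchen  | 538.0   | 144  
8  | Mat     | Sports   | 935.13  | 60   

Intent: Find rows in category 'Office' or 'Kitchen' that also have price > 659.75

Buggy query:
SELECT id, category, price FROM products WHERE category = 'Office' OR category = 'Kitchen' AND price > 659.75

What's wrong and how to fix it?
Bug: AND binds tighter than OR, so this parses as category = 'Office' OR (category = 'Kitchen' AND price > 659.75)

Fix: Group the OR with parentheses (or use IN), then AND the threshold

Corrected query:
SELECT id, category, price FROM products WHERE (category = 'Office' OR category = 'Kitchen') AND price > 659.75

Result:
id | category | price  
---+----------+--------
5  | Office   | 984.9  
6  | Office   | 1040.34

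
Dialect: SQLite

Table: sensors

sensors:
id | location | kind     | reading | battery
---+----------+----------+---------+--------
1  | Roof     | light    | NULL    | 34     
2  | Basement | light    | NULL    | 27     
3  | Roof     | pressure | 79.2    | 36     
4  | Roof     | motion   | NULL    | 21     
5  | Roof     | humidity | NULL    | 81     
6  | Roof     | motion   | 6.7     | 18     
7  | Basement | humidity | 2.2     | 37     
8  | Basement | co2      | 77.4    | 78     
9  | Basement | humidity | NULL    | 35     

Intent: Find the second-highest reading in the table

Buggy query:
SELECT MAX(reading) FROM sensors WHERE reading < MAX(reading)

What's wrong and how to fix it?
Bug: The inner MAX is an aggregate inside WHERE, which is not allowed

Fix: Compute the overall MAX in a subquery, then take MAX of rows below it

Corrected query:
SELECT MAX(reading) FROM sensors WHERE reading < (SELECT MAX(reading) FROM sensors)

Result:
MAX(reading)
------------
77.4        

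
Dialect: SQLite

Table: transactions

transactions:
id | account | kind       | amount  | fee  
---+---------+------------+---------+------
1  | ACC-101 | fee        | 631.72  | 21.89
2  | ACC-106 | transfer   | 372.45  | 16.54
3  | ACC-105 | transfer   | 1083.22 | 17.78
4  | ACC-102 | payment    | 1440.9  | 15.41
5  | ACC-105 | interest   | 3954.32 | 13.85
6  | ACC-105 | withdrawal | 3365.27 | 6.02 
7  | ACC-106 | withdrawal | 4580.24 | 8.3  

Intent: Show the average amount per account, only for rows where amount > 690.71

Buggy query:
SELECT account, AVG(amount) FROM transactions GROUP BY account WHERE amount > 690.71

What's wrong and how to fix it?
Bug: Row-level WHERE must come before GROUP BY in the clause order

Fix: Move the WHERE clause before GROUP BY

Corrected query:
SELECT account, AVG(amount) FROM transactions WHERE amount > 690.71 GROUP BY account

Result:
account | AVG(amount)
--------+------------
ACC-102 | 1440.9     
ACC-105 | 2800.936667
ACC-106 | 4580.24    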